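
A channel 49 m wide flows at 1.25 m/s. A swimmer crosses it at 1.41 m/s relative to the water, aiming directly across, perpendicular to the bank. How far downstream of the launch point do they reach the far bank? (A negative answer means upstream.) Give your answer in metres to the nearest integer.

43 m

Perpendicular speed = 1.410 m/s; crossing time = 49 / 1.410 = 34.752 s.
Net downstream speed = 1.250 m/s.
Drift = 1.250 × 34.752 = 43.440 m (downstream).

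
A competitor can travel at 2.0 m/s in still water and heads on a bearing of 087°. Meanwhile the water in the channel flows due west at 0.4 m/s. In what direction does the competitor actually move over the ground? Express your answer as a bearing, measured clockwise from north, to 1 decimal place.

Taking east as x and north as y: velocity relative to the water = (1.997, 0.105) m/s; the water relative to ground = (-0.400, 0.000) m/s.
Velocity relative to ground = (1.997, 0.105) + (-0.400, 0.000) = (1.597, 0.105) m/s.
Bearing = atan2(1.60, 0.10) = 86.25° clockwise from north.

086.3°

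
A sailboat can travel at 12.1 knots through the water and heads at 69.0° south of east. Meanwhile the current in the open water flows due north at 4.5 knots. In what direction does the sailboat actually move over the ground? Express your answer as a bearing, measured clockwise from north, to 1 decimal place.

147.5°

Taking east as x and north as y: velocity relative to the water = (4.336, -11.296) knots; the water relative to ground = (0.000, 4.500) knots.
Velocity relative to ground = (4.336, -11.296) + (0.000, 4.500) = (4.336, -6.796) knots.
Bearing = atan2(4.34, -6.80) = 147.46° clockwise from north.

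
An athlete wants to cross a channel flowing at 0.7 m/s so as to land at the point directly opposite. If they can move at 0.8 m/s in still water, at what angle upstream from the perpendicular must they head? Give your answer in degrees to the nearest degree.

61°

To cancel the current, the upstream component of the athlete's velocity must equal the flow: 0.8 sin θ = 0.7.
sin θ = 0.7 / 0.8 = 0.8750.
θ = arcsin(0.8750) = 61.045°.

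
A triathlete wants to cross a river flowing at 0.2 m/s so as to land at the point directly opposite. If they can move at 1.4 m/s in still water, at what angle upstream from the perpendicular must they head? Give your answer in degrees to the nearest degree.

To cancel the current, the upstream component of the triathlete's velocity must equal the flow: 1.4 sin θ = 0.2.
sin θ = 0.2 / 1.4 = 0.1429.
θ = arcsin(0.1429) = 8.213°.

8°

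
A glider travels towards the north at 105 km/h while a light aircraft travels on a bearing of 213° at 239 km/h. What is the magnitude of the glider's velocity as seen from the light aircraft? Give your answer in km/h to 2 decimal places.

Taking east as x and north as y: glider velocity = (0.000, 105.000) km/h; light aircraft velocity = (-130.169, -200.442) km/h.
Velocity of glider relative to light aircraft = (0.000, 105.000) − (-130.169, -200.442) = (130.169, 305.442) km/h.
Magnitude = |(130.169, 305.442)| = 332.022 km/h.

332.02 km/h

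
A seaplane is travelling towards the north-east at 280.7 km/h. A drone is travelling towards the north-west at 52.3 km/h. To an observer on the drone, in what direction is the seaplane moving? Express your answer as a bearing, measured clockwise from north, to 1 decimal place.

Taking east as x and north as y: seaplane velocity = (198.485, 198.485) km/h; drone velocity = (-36.982, 36.982) km/h.
Velocity of seaplane relative to drone = (198.485, 198.485) − (-36.982, 36.982) = (235.467, 161.503) km/h.
Bearing = atan2(235.47, 161.50) = 55.55° clockwise from north.

055.6°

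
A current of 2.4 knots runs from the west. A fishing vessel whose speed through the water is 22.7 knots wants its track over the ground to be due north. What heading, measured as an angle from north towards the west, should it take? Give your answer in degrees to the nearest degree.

The current pushes perpendicular to the desired track; the heading must have a component into the current equal to 2.4 knots: 22.7 sin θ = 2.4.
sin θ = 0.1057, so θ = 6.069°.

6°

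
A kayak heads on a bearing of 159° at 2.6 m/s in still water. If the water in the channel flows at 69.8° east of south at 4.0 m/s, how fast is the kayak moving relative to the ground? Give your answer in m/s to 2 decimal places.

6.04 m/s

Taking east as x and north as y: velocity relative to the water = (0.932, -2.427) m/s; the water relative to ground = (3.754, -1.381) m/s.
Velocity relative to ground = (0.932, -2.427) + (3.754, -1.381) = (4.686, -3.809) m/s.
Speed = |(4.686, -3.809)| = 6.038 m/s.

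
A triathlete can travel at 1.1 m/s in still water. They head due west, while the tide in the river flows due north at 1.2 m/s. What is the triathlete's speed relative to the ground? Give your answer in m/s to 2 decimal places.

Taking east as x and north as y: velocity relative to the water = (-1.100, 0.000) m/s; the water relative to ground = (0.000, 1.200) m/s.
Velocity relative to ground = (-1.100, 0.000) + (0.000, 1.200) = (-1.100, 1.200) m/s.
Speed = |(-1.100, 1.200)| = 1.628 m/s.

1.63 m/s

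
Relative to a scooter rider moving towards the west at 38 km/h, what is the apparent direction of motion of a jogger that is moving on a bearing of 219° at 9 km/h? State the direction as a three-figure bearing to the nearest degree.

Taking east as x and north as y: jogger velocity = (-5.664, -6.994) km/h; scooter rider velocity = (-38.000, 0.000) km/h.
Velocity of jogger relative to scooter rider = (-5.664, -6.994) − (-38.000, 0.000) = (32.336, -6.994) km/h.
Bearing = atan2(32.34, -6.99) = 102.21° clockwise from north.

102°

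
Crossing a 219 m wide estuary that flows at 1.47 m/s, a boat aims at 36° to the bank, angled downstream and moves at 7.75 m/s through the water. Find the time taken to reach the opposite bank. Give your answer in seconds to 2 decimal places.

The component of the boat's velocity perpendicular to the bank is 7.75 × sin 36° = 4.555 m/s.
Only the cross-stream component determines the crossing time; the current contributes nothing perpendicular to the bank.
Time = 219 / 4.555 = 48.075 s.

48.08 s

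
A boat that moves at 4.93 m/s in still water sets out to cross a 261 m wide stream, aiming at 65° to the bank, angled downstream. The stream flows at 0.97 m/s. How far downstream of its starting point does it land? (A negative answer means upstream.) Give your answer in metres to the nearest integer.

178 m

Perpendicular speed = 4.468 m/s; crossing time = 261 / 4.468 = 58.414 s.
Net downstream speed = 3.054 m/s.
Drift = 3.054 × 58.414 = 178.368 m (downstream).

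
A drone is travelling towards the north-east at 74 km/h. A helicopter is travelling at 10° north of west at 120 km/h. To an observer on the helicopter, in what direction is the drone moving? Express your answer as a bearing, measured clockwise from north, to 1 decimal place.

079.5°

Taking east as x and north as y: drone velocity = (52.326, 52.326) km/h; helicopter velocity = (-118.177, 20.838) km/h.
Velocity of drone relative to helicopter = (52.326, 52.326) − (-118.177, 20.838) = (170.503, 31.488) km/h.
Bearing = atan2(170.50, 31.49) = 79.54° clockwise from north.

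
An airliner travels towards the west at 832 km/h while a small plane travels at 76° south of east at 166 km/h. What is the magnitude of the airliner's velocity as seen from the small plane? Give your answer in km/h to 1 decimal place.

Taking east as x and north as y: airliner velocity = (-832.000, 0.000) km/h; small plane velocity = (40.159, -161.069) km/h.
Velocity of airliner relative to small plane = (-832.000, 0.000) − (40.159, -161.069) = (-872.159, 161.069) km/h.
Magnitude = |(-872.159, 161.069)| = 886.907 km/h.

886.9 km/h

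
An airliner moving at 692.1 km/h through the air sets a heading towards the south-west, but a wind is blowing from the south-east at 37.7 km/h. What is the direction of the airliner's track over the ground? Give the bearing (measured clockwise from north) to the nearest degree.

Taking east as x and north as y: velocity relative to the air = (-489.389, -489.389) km/h; the air relative to ground = (-26.658, 26.658) km/h.
Velocity relative to ground = (-489.389, -489.389) + (-26.658, 26.658) = (-516.047, -462.731) km/h.
Bearing = atan2(-516.05, -462.73) = 228.12° clockwise from north.

228°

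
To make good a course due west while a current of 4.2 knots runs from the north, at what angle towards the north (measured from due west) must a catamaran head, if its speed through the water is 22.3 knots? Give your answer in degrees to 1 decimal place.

The current pushes perpendicular to the desired track; the heading must have a component into the current equal to 4.2 knots: 22.3 sin θ = 4.2.
sin θ = 0.1883, so θ = 10.856°.

10.9°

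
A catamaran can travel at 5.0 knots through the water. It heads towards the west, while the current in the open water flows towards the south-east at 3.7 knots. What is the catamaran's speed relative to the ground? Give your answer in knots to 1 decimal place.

3.5 knots

Taking east as x and north as y: velocity relative to the water = (-5.000, 0.000) knots; the water relative to ground = (2.616, -2.616) knots.
Velocity relative to ground = (-5.000, 0.000) + (2.616, -2.616) = (-2.384, -2.616) knots.
Speed = |(-2.384, -2.616)| = 3.539 knots.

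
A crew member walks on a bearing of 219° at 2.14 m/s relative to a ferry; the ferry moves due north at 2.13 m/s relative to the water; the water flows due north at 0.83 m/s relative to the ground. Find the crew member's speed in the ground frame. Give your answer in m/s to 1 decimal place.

1.9 m/s

In east/north components (m/s): crew member relative to ferry = (-1.347, -1.663); ferry relative to water = (0.000, 2.130); water relative to ground = (0.000, 0.830).
Sum = (-1.347, 1.297) m/s.
Speed = |(-1.347, 1.297)| = 1.870 m/s.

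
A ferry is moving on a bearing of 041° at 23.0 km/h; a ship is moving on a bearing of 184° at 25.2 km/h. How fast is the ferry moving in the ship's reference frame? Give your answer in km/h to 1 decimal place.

Taking east as x and north as y: ferry velocity = (15.089, 17.358) km/h; ship velocity = (-1.758, -25.139) km/h.
Velocity of ferry relative to ship = (15.089, 17.358) − (-1.758, -25.139) = (16.847, 42.497) km/h.
Magnitude = |(16.847, 42.497)| = 45.715 km/h.

45.7 km/h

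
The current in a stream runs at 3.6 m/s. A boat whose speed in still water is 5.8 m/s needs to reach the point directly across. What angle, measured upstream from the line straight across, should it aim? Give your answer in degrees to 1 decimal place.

To cancel the current, the upstream component of the boat's velocity must equal the flow: 5.8 sin θ = 3.6.
sin θ = 3.6 / 5.8 = 0.6207.
θ = arcsin(0.6207) = 38.367°.

38.4°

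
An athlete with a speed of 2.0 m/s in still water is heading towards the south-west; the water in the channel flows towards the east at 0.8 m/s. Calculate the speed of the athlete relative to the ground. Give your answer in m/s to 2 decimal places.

Taking east as x and north as y: velocity relative to the water = (-1.414, -1.414) m/s; the water relative to ground = (0.800, 0.000) m/s.
Velocity relative to ground = (-1.414, -1.414) + (0.800, 0.000) = (-0.614, -1.414) m/s.
Speed = |(-0.614, -1.414)| = 1.542 m/s.

1.54 m/s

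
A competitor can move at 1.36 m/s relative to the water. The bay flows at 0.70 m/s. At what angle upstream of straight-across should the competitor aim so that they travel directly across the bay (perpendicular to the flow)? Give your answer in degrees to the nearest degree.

To cancel the current, the upstream component of the competitor's velocity must equal the flow: 1.36 sin θ = 0.70.
sin θ = 0.70 / 1.36 = 0.5147.
θ = arcsin(0.5147) = 30.978°.

31°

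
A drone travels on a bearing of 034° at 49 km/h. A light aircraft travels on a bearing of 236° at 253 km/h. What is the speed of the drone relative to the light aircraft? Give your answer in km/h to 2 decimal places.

299.00 km/h

Taking east as x and north as y: drone velocity = (27.400, 40.623) km/h; light aircraft velocity = (-209.747, -141.476) km/h.
Velocity of drone relative to light aircraft = (27.400, 40.623) − (-209.747, -141.476) = (237.147, 182.099) km/h.
Magnitude = |(237.147, 182.099)| = 298.996 km/h.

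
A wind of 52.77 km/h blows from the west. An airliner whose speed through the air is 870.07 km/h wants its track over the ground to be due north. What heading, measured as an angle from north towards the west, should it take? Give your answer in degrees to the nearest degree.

3°

The wind pushes perpendicular to the desired track; the heading must have a component into the wind equal to 52.77 km/h: 870.07 sin θ = 52.77.
sin θ = 0.0607, so θ = 3.477°.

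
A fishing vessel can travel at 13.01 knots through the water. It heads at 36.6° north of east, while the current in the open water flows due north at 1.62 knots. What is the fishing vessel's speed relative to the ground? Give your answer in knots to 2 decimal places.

Taking east as x and north as y: velocity relative to the water = (10.445, 7.757) knots; the water relative to ground = (0.000, 1.620) knots.
Velocity relative to ground = (10.445, 7.757) + (0.000, 1.620) = (10.445, 9.377) knots.
Speed = |(10.445, 9.377)| = 14.036 knots.

14.04 knots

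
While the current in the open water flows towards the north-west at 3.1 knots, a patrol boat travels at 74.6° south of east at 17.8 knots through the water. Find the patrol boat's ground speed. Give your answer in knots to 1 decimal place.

Taking east as x and north as y: velocity relative to the water = (4.727, -17.161) knots; the water relative to ground = (-2.192, 2.192) knots.
Velocity relative to ground = (4.727, -17.161) + (-2.192, 2.192) = (2.535, -14.969) knots.
Speed = |(2.535, -14.969)| = 15.182 knots.

15.2 knots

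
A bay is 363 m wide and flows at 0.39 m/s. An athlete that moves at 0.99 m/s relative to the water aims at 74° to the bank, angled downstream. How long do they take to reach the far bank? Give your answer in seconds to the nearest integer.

381 s

The component of the athlete's velocity perpendicular to the bank is 0.99 × sin 74° = 0.952 m/s.
The flow acts along the bank and has no component across it.
Time = 363 / 0.952 = 381.443 s.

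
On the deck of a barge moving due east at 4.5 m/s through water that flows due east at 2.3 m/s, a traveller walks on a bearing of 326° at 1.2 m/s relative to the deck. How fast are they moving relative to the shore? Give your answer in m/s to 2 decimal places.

In east/north components (m/s): traveller relative to barge = (-0.671, 0.995); barge relative to water = (4.500, 0.000); water relative to ground = (2.300, 0.000).
Sum = (6.129, 0.995) m/s.
Speed = |(6.129, 0.995)| = 6.209 m/s.

6.21 m/s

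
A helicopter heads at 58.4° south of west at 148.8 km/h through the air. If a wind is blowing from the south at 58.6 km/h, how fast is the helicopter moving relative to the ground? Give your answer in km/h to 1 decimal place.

103.5 km/h

Taking east as x and north as y: velocity relative to the air = (-77.969, -126.737) km/h; the air relative to ground = (0.000, 58.600) km/h.
Velocity relative to ground = (-77.969, -126.737) + (0.000, 58.600) = (-77.969, -68.137) km/h.
Speed = |(-77.969, -68.137)| = 103.546 km/h.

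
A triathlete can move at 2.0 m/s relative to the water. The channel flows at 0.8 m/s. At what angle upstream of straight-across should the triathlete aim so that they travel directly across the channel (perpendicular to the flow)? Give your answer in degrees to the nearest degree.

24°

To cancel the current, the upstream component of the triathlete's velocity must equal the flow: 2.0 sin θ = 0.8.
sin θ = 0.8 / 2.0 = 0.4000.
θ = arcsin(0.4000) = 23.578°.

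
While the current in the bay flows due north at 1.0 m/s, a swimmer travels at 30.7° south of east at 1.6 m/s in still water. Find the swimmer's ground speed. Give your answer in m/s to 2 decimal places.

Taking east as x and north as y: velocity relative to the water = (1.376, -0.817) m/s; the water relative to ground = (0.000, 1.000) m/s.
Velocity relative to ground = (1.376, -0.817) + (0.000, 1.000) = (1.376, 0.183) m/s.
Speed = |(1.376, 0.183)| = 1.388 m/s.

1.39 m/s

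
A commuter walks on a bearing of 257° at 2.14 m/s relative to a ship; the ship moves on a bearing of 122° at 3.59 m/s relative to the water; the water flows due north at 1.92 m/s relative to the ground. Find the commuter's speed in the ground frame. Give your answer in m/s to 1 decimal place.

1.1 m/s

In east/north components (m/s): commuter relative to ship = (-2.085, -0.481); ship relative to water = (3.044, -1.902); water relative to ground = (0.000, 1.920).
Sum = (0.959, -0.464) m/s.
Speed = |(0.959, -0.464)| = 1.066 m/s.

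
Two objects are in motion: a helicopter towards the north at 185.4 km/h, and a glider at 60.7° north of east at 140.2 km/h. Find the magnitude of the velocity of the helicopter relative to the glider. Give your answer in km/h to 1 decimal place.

Taking east as x and north as y: helicopter velocity = (0.000, 185.400) km/h; glider velocity = (68.611, 122.264) km/h.
Velocity of helicopter relative to glider = (0.000, 185.400) − (68.611, 122.264) = (-68.611, 63.136) km/h.
Magnitude = |(-68.611, 63.136)| = 93.240 km/h.

93.2 km/h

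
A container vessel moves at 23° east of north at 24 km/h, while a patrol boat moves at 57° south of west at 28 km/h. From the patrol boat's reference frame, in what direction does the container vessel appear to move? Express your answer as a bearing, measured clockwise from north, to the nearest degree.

028°

Taking east as x and north as y: container vessel velocity = (9.378, 22.092) km/h; patrol boat velocity = (-15.250, -23.483) km/h.
Velocity of container vessel relative to patrol boat = (9.378, 22.092) − (-15.250, -23.483) = (24.627, 45.575) km/h.
Bearing = atan2(24.63, 45.57) = 28.39° clockwise from north.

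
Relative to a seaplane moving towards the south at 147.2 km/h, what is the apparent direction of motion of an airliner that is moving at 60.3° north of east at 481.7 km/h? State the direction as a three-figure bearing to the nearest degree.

023°

Taking east as x and north as y: airliner velocity = (238.662, 418.420) km/h; seaplane velocity = (0.000, -147.200) km/h.
Velocity of airliner relative to seaplane = (238.662, 418.420) − (0.000, -147.200) = (238.662, 565.620) km/h.
Bearing = atan2(238.66, 565.62) = 22.88° clockwise from north.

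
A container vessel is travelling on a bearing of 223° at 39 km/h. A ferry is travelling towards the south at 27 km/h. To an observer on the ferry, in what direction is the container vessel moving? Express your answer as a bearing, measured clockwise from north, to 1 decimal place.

Taking east as x and north as y: container vessel velocity = (-26.598, -28.523) km/h; ferry velocity = (0.000, -27.000) km/h.
Velocity of container vessel relative to ferry = (-26.598, -28.523) − (0.000, -27.000) = (-26.598, -1.523) km/h.
Bearing = atan2(-26.60, -1.52) = 266.72° clockwise from north.

266.7°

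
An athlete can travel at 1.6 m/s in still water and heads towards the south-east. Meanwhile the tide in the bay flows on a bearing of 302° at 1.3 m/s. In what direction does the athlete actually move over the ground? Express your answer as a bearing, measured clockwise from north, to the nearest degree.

176°

Taking east as x and north as y: velocity relative to the water = (1.131, -1.131) m/s; the water relative to ground = (-1.102, 0.689) m/s.
Velocity relative to ground = (1.131, -1.131) + (-1.102, 0.689) = (0.029, -0.442) m/s.
Bearing = atan2(0.03, -0.44) = 176.26° clockwise from north.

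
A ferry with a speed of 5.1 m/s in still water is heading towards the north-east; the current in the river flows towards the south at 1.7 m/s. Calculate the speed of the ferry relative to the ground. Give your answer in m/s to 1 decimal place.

Taking east as x and north as y: velocity relative to the water = (3.606, 3.606) m/s; the water relative to ground = (0.000, -1.700) m/s.
Velocity relative to ground = (3.606, 3.606) + (0.000, -1.700) = (3.606, 1.906) m/s.
Speed = |(3.606, 1.906)| = 4.079 m/s.

4.1 m/s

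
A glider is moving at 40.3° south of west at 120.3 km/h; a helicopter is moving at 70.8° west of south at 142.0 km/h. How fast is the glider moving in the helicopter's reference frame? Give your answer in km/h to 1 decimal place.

Taking east as x and north as y: glider velocity = (-91.749, -77.809) km/h; helicopter velocity = (-134.101, -46.699) km/h.
Velocity of glider relative to helicopter = (-91.749, -77.809) − (-134.101, -46.699) = (42.352, -31.110) km/h.
Magnitude = |(42.352, -31.110)| = 52.550 km/h.

52.6 km/h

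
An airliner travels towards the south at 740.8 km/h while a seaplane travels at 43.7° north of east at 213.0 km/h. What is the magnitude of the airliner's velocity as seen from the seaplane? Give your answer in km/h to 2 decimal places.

901.21 km/h

Taking east as x and north as y: airliner velocity = (0.000, -740.800) km/h; seaplane velocity = (153.992, 147.158) km/h.
Velocity of airliner relative to seaplane = (0.000, -740.800) − (153.992, 147.158) = (-153.992, -887.958) km/h.
Magnitude = |(-153.992, -887.958)| = 901.212 km/h.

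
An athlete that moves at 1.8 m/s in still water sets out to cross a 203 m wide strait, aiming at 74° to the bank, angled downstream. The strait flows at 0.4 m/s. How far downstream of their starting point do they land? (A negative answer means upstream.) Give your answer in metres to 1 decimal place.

105.1 m

Perpendicular speed = 1.730 m/s; crossing time = 203 / 1.730 = 117.323 s.
Net downstream speed = 0.896 m/s.
Drift = 0.896 × 117.323 = 105.138 m (downstream).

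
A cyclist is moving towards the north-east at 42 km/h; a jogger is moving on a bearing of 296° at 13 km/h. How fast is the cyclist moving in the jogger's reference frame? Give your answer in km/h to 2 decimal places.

47.84 km/h

Taking east as x and north as y: cyclist velocity = (29.698, 29.698) km/h; jogger velocity = (-11.684, 5.699) km/h.
Velocity of cyclist relative to jogger = (29.698, 29.698) − (-11.684, 5.699) = (41.383, 24.000) km/h.
Magnitude = |(41.383, 24.000)| = 47.838 km/h.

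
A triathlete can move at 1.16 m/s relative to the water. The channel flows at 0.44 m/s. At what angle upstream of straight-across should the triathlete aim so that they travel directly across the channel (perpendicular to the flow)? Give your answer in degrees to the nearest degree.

22°

To cancel the current, the upstream component of the triathlete's velocity must equal the flow: 1.16 sin θ = 0.44.
sin θ = 0.44 / 1.16 = 0.3793.
θ = arcsin(0.3793) = 22.291°.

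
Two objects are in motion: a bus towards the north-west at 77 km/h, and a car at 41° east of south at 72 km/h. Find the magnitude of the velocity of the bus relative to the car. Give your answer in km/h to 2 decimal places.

148.91 km/h

Taking east as x and north as y: bus velocity = (-54.447, 54.447) km/h; car velocity = (47.236, -54.339) km/h.
Velocity of bus relative to car = (-54.447, 54.447) − (47.236, -54.339) = (-101.683, 108.786) km/h.
Magnitude = |(-101.683, 108.786)| = 148.909 km/h.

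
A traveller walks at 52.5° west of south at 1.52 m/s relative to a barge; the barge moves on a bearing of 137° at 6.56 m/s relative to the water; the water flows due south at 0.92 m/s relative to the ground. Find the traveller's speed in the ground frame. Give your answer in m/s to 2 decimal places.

In east/north components (m/s): traveller relative to barge = (-1.206, -0.925); barge relative to water = (4.474, -4.798); water relative to ground = (0.000, -0.920).
Sum = (3.268, -6.643) m/s.
Speed = |(3.268, -6.643)| = 7.403 m/s.

7.40 m/s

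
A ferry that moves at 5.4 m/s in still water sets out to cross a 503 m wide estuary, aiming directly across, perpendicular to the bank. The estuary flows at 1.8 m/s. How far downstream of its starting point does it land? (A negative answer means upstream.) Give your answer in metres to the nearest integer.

168 m

Perpendicular speed = 5.400 m/s; crossing time = 503 / 5.400 = 93.148 s.
Net downstream speed = 1.800 m/s.
Drift = 1.800 × 93.148 = 167.667 m (downstream).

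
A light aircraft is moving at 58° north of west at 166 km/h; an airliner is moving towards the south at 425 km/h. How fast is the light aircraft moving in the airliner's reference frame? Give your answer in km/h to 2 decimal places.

Taking east as x and north as y: light aircraft velocity = (-87.967, 140.776) km/h; airliner velocity = (0.000, -425.000) km/h.
Velocity of light aircraft relative to airliner = (-87.967, 140.776) − (0.000, -425.000) = (-87.967, 565.776) km/h.
Magnitude = |(-87.967, 565.776)| = 572.574 km/h.

572.57 km/h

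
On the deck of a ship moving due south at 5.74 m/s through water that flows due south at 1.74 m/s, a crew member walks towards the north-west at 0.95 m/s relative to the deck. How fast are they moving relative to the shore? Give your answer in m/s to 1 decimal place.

6.8 m/s

In east/north components (m/s): crew member relative to ship = (-0.672, 0.672); ship relative to water = (0.000, -5.740); water relative to ground = (0.000, -1.740).
Sum = (-0.672, -6.808) m/s.
Speed = |(-0.672, -6.808)| = 6.841 m/s.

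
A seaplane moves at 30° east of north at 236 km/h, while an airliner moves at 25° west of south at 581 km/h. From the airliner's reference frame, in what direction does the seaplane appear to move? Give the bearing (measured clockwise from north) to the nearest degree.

026°

Taking east as x and north as y: seaplane velocity = (118.000, 204.382) km/h; airliner velocity = (-245.541, -526.565) km/h.
Velocity of seaplane relative to airliner = (118.000, 204.382) − (-245.541, -526.565) = (363.541, 730.947) km/h.
Bearing = atan2(363.54, 730.95) = 26.44° clockwise from north.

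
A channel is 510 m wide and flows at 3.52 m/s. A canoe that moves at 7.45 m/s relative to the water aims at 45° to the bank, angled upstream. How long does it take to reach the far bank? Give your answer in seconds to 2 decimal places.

96.81 s

The component of the canoe's velocity perpendicular to the bank is 7.45 × sin 45° = 5.268 m/s.
The flow acts along the bank and has no component across it.
Time = 510 / 5.268 = 96.812 s.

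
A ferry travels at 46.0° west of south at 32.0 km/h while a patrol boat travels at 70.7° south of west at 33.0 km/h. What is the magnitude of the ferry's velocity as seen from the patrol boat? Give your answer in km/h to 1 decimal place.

15.0 km/h

Taking east as x and north as y: ferry velocity = (-23.019, -22.229) km/h; patrol boat velocity = (-10.907, -31.145) km/h.
Velocity of ferry relative to patrol boat = (-23.019, -22.229) − (-10.907, -31.145) = (-12.112, 8.916) km/h.
Magnitude = |(-12.112, 8.916)| = 15.040 km/h.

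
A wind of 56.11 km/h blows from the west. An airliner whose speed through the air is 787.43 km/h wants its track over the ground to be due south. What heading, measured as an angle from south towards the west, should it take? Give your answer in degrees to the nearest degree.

4°

The wind pushes perpendicular to the desired track; the heading must have a component into the wind equal to 56.11 km/h: 787.43 sin θ = 56.11.
sin θ = 0.0713, so θ = 4.086°.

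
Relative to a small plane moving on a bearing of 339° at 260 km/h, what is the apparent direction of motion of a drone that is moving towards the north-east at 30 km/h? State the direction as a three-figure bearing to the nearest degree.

Taking east as x and north as y: drone velocity = (21.213, 21.213) km/h; small plane velocity = (-93.176, 242.731) km/h.
Velocity of drone relative to small plane = (21.213, 21.213) − (-93.176, 242.731) = (114.389, -221.518) km/h.
Bearing = atan2(114.39, -221.52) = 152.69° clockwise from north.

153°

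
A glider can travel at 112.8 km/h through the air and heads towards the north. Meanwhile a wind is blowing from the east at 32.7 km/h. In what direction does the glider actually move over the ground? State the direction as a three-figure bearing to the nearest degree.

344°

Taking east as x and north as y: velocity relative to the air = (0.000, 112.800) km/h; the air relative to ground = (-32.700, 0.000) km/h.
Velocity relative to ground = (0.000, 112.800) + (-32.700, 0.000) = (-32.700, 112.800) km/h.
Bearing = atan2(-32.70, 112.80) = 343.83° clockwise from north.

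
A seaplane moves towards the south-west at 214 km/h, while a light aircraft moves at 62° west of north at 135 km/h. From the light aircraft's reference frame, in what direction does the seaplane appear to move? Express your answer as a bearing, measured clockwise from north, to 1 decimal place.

188.5°

Taking east as x and north as y: seaplane velocity = (-151.321, -151.321) km/h; light aircraft velocity = (-119.198, 63.379) km/h.
Velocity of seaplane relative to light aircraft = (-151.321, -151.321) − (-119.198, 63.379) = (-32.123, -214.700) km/h.
Bearing = atan2(-32.12, -214.70) = 188.51° clockwise from north.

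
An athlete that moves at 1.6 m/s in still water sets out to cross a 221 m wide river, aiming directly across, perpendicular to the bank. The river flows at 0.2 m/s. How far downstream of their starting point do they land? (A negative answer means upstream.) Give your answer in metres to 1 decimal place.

27.6 m

Perpendicular speed = 1.600 m/s; crossing time = 221 / 1.600 = 138.125 s.
Net downstream speed = 0.200 m/s.
Drift = 0.200 × 138.125 = 27.625 m (downstream).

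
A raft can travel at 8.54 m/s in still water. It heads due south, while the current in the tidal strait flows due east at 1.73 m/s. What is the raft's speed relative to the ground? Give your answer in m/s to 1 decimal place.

8.7 m/s

Taking east as x and north as y: velocity relative to the water = (0.000, -8.540) m/s; the water relative to ground = (1.730, 0.000) m/s.
Velocity relative to ground = (0.000, -8.540) + (1.730, 0.000) = (1.730, -8.540) m/s.
Speed = |(1.730, -8.540)| = 8.713 m/s.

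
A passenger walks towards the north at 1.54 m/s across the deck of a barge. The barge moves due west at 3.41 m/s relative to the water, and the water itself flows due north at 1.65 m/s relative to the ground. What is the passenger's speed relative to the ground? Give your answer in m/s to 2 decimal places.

4.67 m/s

In east/north components (m/s): passenger relative to barge = (0.000, 1.540); barge relative to water = (-3.410, 0.000); water relative to ground = (0.000, 1.650).
Sum = (-3.410, 3.190) m/s.
Speed = |(-3.410, 3.190)| = 4.669 m/s.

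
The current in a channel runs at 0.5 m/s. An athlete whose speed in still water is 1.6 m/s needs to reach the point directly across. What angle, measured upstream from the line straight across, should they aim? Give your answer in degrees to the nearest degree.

To cancel the current, the upstream component of the athlete's velocity must equal the flow: 1.6 sin θ = 0.5.
sin θ = 0.5 / 1.6 = 0.3125.
θ = arcsin(0.3125) = 18.210°.

18°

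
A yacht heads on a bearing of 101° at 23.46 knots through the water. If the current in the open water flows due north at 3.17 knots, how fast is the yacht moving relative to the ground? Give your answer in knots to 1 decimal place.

Taking east as x and north as y: velocity relative to the water = (23.029, -4.476) knots; the water relative to ground = (0.000, 3.170) knots.
Velocity relative to ground = (23.029, -4.476) + (0.000, 3.170) = (23.029, -1.306) knots.
Speed = |(23.029, -1.306)| = 23.066 knots.

23.1 knots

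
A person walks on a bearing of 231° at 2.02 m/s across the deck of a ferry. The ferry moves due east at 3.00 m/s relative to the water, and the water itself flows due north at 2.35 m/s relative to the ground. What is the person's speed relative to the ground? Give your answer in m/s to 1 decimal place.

In east/north components (m/s): person relative to ferry = (-1.570, -1.271); ferry relative to water = (3.000, 0.000); water relative to ground = (0.000, 2.350).
Sum = (1.430, 1.079) m/s.
Speed = |(1.430, 1.079)| = 1.791 m/s.

1.8 m/s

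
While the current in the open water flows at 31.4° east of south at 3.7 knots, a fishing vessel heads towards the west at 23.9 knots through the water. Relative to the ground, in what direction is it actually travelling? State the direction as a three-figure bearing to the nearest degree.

262°

Taking east as x and north as y: velocity relative to the water = (-23.900, 0.000) knots; the water relative to ground = (1.928, -3.158) knots.
Velocity relative to ground = (-23.900, 0.000) + (1.928, -3.158) = (-21.972, -3.158) knots.
Bearing = atan2(-21.97, -3.16) = 261.82° clockwise from north.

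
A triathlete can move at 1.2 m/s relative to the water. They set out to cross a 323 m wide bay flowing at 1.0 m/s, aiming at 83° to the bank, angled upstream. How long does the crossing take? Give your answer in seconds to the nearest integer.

271 s

The component of the triathlete's velocity perpendicular to the bank is 1.2 × sin 83° = 1.191 m/s.
The flow acts along the bank and has no component across it.
Time = 323 / 1.191 = 271.188 s.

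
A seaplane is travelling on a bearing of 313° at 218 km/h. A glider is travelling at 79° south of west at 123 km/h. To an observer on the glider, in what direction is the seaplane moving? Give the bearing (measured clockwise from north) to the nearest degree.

Taking east as x and north as y: seaplane velocity = (-159.435, 148.676) km/h; glider velocity = (-23.470, -120.740) km/h.
Velocity of seaplane relative to glider = (-159.435, 148.676) − (-23.470, -120.740) = (-135.966, 269.416) km/h.
Bearing = atan2(-135.97, 269.42) = 333.22° clockwise from north.

333°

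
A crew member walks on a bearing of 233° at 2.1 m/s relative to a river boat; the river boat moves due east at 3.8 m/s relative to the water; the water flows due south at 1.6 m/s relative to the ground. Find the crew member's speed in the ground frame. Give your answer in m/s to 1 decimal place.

In east/north components (m/s): crew member relative to river boat = (-1.677, -1.264); river boat relative to water = (3.800, 0.000); water relative to ground = (0.000, -1.600).
Sum = (2.123, -2.864) m/s.
Speed = |(2.123, -2.864)| = 3.565 m/s.

3.6 m/s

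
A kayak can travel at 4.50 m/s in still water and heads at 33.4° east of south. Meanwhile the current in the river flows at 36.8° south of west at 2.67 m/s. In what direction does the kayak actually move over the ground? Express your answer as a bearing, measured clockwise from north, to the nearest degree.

176°

Taking east as x and north as y: velocity relative to the water = (2.477, -3.757) m/s; the water relative to ground = (-2.138, -1.599) m/s.
Velocity relative to ground = (2.477, -3.757) + (-2.138, -1.599) = (0.339, -5.356) m/s.
Bearing = atan2(0.34, -5.36) = 176.38° clockwise from north.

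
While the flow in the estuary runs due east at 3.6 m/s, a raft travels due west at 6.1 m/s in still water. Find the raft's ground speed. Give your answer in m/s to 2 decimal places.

2.50 m/s

Taking east as x and north as y: velocity relative to the water = (-6.100, 0.000) m/s; the water relative to ground = (3.600, 0.000) m/s.
Velocity relative to ground = (-6.100, 0.000) + (3.600, 0.000) = (-2.500, 0.000) m/s.
Speed = |(-2.500, 0.000)| = 2.500 m/s.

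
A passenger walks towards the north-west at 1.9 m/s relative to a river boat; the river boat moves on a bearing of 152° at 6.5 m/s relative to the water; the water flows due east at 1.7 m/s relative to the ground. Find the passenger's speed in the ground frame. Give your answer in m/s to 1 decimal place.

5.6 m/s

In east/north components (m/s): passenger relative to river boat = (-1.344, 1.344); river boat relative to water = (3.052, -5.739); water relative to ground = (1.700, 0.000).
Sum = (3.408, -4.396) m/s.
Speed = |(3.408, -4.396)| = 5.562 m/s.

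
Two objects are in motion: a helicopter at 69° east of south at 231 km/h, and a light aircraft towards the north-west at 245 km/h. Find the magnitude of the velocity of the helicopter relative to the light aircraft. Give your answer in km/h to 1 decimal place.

Taking east as x and north as y: helicopter velocity = (215.657, -82.783) km/h; light aircraft velocity = (-173.241, 173.241) km/h.
Velocity of helicopter relative to light aircraft = (215.657, -82.783) − (-173.241, 173.241) = (388.898, -256.024) km/h.
Magnitude = |(388.898, -256.024)| = 465.607 km/h.

465.6 km/h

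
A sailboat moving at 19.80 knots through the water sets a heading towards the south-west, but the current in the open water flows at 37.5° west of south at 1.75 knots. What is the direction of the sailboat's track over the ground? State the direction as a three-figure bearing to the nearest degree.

224°

Taking east as x and north as y: velocity relative to the water = (-14.001, -14.001) knots; the water relative to ground = (-1.065, -1.388) knots.
Velocity relative to ground = (-14.001, -14.001) + (-1.065, -1.388) = (-15.066, -15.389) knots.
Bearing = atan2(-15.07, -15.39) = 224.39° clockwise from north.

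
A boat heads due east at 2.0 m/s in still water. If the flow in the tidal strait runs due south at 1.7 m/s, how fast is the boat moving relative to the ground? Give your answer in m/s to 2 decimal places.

Taking east as x and north as y: velocity relative to the water = (2.000, 0.000) m/s; the water relative to ground = (0.000, -1.700) m/s.
Velocity relative to ground = (2.000, 0.000) + (0.000, -1.700) = (2.000, -1.700) m/s.
Speed = |(2.000, -1.700)| = 2.625 m/s.

2.62 m/s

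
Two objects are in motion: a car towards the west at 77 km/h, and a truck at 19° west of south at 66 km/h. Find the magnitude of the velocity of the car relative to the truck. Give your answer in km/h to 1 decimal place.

83.5 km/h

Taking east as x and north as y: car velocity = (-77.000, 0.000) km/h; truck velocity = (-21.487, -62.404) km/h.
Velocity of car relative to truck = (-77.000, 0.000) − (-21.487, -62.404) = (-55.513, 62.404) km/h.
Magnitude = |(-55.513, 62.404)| = 83.522 km/h.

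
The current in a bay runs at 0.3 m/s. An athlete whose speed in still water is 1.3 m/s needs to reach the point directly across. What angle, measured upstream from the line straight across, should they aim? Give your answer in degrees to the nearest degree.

13°

To cancel the current, the upstream component of the athlete's velocity must equal the flow: 1.3 sin θ = 0.3.
sin θ = 0.3 / 1.3 = 0.2308.
θ = arcsin(0.2308) = 13.342°.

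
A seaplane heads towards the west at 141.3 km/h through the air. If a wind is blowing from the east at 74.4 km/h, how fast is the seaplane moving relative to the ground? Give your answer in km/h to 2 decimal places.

Taking east as x and north as y: velocity relative to the air = (-141.300, 0.000) km/h; the air relative to ground = (-74.400, 0.000) km/h.
Velocity relative to ground = (-141.300, 0.000) + (-74.400, 0.000) = (-215.700, 0.000) km/h.
Speed = |(-215.700, 0.000)| = 215.700 km/h.

215.70 km/h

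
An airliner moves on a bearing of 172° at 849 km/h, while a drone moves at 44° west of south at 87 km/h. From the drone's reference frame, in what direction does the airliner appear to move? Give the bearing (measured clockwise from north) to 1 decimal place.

Taking east as x and north as y: airliner velocity = (118.158, -840.738) km/h; drone velocity = (-60.435, -62.583) km/h.
Velocity of airliner relative to drone = (118.158, -840.738) − (-60.435, -62.583) = (178.593, -778.155) km/h.
Bearing = atan2(178.59, -778.16) = 167.07° clockwise from north.

167.1°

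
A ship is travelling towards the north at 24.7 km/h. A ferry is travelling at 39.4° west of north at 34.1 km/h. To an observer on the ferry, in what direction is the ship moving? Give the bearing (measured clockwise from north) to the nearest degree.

094°

Taking east as x and north as y: ship velocity = (0.000, 24.700) km/h; ferry velocity = (-21.644, 26.350) km/h.
Velocity of ship relative to ferry = (0.000, 24.700) − (-21.644, 26.350) = (21.644, -1.650) km/h.
Bearing = atan2(21.64, -1.65) = 94.36° clockwise from north.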